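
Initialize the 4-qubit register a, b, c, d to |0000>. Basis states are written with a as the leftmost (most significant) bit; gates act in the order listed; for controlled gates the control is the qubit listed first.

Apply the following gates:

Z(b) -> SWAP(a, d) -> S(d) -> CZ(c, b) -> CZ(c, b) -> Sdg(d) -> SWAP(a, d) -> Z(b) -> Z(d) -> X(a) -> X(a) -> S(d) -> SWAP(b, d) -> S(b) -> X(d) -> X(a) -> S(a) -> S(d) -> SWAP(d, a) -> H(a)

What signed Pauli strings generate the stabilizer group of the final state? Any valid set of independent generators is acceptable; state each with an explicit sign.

The stabilizer group can be generated by -XIII, +IZII, +IIZI, -IIIZ, among other valid generating sets.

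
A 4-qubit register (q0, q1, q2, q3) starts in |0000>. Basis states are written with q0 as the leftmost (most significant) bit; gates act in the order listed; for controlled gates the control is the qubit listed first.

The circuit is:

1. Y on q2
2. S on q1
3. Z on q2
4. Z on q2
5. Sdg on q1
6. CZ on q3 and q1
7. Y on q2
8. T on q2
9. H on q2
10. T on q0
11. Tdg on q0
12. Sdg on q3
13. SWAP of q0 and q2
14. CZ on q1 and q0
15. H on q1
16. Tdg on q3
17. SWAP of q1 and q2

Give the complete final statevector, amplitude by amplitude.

The final amplitudes are 1/2 on |0000>, 1/2 on |0010>, 1/2 on |1000>, 1/2 on |1010>, and 0 on every other basis state. Key observation: the block from step 2 through step 5 cancels to the identity and can be dropped.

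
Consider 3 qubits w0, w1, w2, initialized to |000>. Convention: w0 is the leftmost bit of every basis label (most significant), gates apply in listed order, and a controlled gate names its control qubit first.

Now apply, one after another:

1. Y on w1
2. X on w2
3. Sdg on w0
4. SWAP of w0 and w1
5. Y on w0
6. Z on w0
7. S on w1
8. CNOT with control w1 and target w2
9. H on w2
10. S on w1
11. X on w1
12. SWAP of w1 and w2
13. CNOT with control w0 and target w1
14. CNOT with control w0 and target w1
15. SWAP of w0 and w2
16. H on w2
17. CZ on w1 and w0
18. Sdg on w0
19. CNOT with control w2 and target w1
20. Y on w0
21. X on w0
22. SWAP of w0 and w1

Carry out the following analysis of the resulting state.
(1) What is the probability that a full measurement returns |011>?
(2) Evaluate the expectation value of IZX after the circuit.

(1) Outcome |011> occurs with probability 1/4.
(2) The observable IZX averages to -1.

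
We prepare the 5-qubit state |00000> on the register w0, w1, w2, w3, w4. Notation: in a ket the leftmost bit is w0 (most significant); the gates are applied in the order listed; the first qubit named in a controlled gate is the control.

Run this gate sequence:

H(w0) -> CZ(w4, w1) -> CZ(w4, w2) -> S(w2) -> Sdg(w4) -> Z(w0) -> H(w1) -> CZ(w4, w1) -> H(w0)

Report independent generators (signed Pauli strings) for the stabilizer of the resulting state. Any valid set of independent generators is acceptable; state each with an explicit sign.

The stabilizer group can be generated by +IXIII, -ZIIII, +IIZII, +IIIZI, +IIIIZ, among other valid generating sets.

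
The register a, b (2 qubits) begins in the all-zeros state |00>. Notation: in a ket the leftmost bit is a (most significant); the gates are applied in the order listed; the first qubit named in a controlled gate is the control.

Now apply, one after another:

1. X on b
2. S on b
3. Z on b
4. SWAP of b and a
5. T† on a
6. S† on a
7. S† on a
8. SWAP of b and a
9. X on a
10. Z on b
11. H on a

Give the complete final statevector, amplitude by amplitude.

The final amplitudes are 0 on |00>, -sqrt(2)*exp(I*pi/4)/2 on |01>, 0 on |10>, sqrt(2)*exp(I*pi/4)/2 on |11>.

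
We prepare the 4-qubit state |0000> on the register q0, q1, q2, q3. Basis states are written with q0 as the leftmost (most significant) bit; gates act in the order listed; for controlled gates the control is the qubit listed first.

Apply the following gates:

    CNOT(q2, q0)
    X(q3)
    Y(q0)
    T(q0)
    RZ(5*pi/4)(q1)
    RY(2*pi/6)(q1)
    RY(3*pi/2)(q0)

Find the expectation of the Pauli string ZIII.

In the final state, ZIII has expectation 0.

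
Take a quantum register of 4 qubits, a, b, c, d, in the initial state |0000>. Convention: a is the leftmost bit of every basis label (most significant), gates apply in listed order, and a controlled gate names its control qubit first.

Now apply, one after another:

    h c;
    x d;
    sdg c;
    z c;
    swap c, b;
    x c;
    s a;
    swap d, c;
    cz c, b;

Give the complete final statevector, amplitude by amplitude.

After the circuit, the state carries amplitude sqrt(2)/2 on |0011>, -sqrt(2)*I/2 on |0111>, and 0 on every other basis state.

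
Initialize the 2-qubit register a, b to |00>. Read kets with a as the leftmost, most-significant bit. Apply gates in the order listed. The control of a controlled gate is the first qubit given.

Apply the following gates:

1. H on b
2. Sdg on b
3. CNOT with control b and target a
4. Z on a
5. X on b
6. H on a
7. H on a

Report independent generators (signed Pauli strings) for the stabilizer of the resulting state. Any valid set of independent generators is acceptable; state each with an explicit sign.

One valid set of independent stabilizer generators is -XY, -ZZ (any independent generating set of the same group is equally correct).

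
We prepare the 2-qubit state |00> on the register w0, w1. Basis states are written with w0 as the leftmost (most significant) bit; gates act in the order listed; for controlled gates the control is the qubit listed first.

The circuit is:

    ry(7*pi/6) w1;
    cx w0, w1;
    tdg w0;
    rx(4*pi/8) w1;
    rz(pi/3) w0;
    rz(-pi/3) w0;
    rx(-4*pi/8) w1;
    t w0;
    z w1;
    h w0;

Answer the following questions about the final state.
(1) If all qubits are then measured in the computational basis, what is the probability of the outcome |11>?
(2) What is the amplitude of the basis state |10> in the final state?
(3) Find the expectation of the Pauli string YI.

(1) A full measurement returns |11> with probability sqrt(3)/8 + 1/4.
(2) The final state's coefficient on |10> equals 1/4 - sqrt(3)/4.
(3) In the final state, YI has expectation 0.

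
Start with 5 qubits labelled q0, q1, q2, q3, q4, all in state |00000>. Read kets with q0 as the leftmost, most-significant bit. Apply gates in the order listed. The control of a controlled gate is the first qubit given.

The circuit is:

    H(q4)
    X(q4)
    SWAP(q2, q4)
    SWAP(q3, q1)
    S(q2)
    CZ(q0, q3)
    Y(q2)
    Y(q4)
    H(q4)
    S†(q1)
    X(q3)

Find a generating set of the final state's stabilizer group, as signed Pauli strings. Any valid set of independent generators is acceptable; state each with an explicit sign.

The stabilizer group can be generated by +IIYII, -IIIIX, +ZIIII, +IZIII, -IIIZI, among other valid generating sets.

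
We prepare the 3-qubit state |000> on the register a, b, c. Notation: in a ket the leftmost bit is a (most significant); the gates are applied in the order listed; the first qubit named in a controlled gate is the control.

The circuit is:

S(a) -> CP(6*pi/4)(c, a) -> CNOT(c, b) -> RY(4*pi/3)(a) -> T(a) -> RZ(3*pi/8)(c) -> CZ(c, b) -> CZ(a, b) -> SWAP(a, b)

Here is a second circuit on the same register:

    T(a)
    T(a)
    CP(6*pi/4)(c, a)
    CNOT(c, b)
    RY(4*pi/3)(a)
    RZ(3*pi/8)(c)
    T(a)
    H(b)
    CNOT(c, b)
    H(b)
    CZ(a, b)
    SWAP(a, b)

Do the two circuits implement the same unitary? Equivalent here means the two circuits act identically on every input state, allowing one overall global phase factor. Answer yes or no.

Yes — the two circuits implement the same unitary up to a global phase.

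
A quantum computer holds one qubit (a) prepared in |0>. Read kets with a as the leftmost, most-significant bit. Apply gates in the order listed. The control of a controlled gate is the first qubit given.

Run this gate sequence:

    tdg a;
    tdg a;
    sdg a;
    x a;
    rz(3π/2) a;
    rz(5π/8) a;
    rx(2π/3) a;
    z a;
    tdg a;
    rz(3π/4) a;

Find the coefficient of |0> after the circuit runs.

|0> carries amplitude sqrt(3)*exp(3*I*pi/16)/2 in the final state.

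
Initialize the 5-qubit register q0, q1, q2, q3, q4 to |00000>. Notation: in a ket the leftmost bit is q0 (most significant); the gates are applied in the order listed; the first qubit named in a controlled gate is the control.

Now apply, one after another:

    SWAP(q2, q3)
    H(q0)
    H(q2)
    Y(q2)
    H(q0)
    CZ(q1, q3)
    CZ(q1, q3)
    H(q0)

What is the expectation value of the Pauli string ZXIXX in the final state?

The expectation value of ZXIXX is 0. Key observation: gates 5-8 undo each other exactly, leaving only the rest of the circuit to track.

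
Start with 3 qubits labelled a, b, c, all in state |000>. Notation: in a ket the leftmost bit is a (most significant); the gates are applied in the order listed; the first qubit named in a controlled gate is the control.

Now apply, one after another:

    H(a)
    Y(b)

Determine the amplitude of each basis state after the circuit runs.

The final amplitudes are sqrt(2)*I/2 on |010>, sqrt(2)*I/2 on |110>, and 0 on every other basis state.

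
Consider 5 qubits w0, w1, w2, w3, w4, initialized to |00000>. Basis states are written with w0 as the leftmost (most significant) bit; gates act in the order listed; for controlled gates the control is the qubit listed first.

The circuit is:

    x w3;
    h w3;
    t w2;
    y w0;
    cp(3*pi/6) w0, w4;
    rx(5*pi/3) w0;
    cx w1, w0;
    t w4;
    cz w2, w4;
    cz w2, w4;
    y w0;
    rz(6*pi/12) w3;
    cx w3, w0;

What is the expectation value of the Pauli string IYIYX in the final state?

In the final state, IYIYX has expectation 0. Key observation: gates 9-10 undo each other exactly, leaving only the rest of the circuit to track.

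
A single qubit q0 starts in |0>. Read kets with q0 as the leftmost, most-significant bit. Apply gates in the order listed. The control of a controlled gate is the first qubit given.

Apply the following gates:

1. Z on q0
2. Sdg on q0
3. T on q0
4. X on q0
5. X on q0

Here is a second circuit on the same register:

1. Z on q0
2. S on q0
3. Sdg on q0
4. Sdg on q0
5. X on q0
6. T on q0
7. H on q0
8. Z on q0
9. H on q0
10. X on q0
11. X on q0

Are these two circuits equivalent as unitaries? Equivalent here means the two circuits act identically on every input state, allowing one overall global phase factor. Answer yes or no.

No: there is an input state on which the two circuits produce genuinely different outputs (not merely differing by a phase).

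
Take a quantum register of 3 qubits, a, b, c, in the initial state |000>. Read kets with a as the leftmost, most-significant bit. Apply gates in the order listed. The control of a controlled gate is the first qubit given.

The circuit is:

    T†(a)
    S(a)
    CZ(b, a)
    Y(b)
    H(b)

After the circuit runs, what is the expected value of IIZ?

The expectation value of IIZ is 1.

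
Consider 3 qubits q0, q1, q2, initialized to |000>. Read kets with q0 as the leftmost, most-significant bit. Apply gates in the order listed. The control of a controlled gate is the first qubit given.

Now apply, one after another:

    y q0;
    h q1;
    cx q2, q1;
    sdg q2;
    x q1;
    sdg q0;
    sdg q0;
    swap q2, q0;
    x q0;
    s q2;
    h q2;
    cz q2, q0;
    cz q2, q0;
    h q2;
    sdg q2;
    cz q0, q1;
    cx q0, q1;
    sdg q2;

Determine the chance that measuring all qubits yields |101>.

The probability of measuring |101> is 1/2. Key observation: the block from step 10 through step 15 cancels to the identity and can be dropped.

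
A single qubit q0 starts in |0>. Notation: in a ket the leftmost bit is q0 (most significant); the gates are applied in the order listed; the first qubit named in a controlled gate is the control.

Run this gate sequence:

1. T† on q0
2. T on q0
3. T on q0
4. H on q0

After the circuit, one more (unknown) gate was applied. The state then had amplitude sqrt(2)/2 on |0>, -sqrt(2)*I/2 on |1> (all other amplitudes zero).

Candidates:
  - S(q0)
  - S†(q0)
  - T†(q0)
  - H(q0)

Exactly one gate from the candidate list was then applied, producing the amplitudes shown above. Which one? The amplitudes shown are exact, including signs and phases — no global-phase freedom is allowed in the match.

The unique candidate consistent with the amplitudes is S†(q0).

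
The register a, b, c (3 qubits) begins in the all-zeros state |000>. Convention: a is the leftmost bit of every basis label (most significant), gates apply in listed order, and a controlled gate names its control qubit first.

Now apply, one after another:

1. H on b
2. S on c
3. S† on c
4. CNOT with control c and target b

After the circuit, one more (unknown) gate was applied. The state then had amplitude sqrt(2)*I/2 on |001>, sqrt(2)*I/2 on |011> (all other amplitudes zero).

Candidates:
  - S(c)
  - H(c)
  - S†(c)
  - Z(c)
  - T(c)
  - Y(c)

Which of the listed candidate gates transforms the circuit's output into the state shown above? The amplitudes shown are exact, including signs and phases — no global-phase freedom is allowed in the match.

The unique candidate consistent with the amplitudes is Y(c).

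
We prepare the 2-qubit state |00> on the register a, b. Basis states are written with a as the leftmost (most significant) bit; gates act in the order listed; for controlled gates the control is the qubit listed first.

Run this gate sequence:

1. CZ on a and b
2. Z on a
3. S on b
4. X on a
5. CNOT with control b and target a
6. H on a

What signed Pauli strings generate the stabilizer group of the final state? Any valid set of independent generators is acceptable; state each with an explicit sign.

One valid set of independent stabilizer generators is -XI, +IZ (any independent generating set of the same group is equally correct).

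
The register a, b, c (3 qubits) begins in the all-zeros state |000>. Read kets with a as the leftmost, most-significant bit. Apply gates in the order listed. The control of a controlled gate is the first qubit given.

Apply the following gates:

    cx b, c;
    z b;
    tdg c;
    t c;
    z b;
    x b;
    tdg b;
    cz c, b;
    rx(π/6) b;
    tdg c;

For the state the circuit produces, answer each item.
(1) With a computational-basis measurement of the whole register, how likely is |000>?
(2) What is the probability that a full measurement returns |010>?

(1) A full measurement returns |000> with probability 1/2 - sqrt(3)/4. Key observation: the block from step 2 through step 5 cancels to the identity and can be dropped.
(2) A full measurement returns |010> with probability sqrt(3)/4 + 1/2.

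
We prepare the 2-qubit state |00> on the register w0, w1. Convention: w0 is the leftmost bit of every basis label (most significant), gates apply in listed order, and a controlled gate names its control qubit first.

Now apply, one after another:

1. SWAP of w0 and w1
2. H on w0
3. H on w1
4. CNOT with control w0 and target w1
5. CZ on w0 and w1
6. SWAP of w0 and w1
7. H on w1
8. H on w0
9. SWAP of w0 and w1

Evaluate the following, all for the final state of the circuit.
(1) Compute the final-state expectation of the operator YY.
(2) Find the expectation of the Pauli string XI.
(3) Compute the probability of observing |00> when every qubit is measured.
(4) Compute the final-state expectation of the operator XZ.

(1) The expectation value of YY is 1.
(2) In the final state, XI has expectation 0.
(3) A full measurement returns |00> with probability 1/4.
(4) In the final state, XZ has expectation 1.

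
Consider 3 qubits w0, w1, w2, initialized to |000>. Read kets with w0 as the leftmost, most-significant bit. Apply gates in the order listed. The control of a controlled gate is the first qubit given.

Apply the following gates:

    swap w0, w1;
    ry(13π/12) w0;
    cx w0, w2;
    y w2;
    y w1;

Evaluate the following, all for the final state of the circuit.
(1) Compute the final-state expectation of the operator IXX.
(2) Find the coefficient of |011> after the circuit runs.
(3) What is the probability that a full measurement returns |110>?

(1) The expectation value of IXX is 0.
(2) The final state's coefficient on |011> equals -sqrt(6 - 3*sqrt(2))/4 + sqrt(sqrt(2) + 2)/4.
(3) Outcome |110> occurs with probability sqrt(2)/8 + sqrt(6)/8 + 1/2.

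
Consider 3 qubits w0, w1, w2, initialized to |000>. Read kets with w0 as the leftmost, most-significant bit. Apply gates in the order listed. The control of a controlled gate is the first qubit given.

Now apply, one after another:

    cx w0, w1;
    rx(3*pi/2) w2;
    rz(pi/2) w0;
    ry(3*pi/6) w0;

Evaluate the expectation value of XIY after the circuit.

In the final state, XIY has expectation 1.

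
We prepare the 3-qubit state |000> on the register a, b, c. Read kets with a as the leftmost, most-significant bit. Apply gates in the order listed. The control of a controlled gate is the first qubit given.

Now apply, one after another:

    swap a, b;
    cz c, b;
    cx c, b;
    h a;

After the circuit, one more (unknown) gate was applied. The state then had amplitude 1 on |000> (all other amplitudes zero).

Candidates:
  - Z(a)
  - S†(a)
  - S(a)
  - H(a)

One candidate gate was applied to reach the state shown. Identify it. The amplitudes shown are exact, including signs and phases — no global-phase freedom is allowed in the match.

The applied gate was H(a).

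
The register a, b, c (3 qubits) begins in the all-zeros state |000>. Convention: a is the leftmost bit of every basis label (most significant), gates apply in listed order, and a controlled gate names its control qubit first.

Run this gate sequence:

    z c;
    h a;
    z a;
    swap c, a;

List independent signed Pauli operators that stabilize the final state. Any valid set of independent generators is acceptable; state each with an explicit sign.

The final state is stabilized by the group generated by -IIX, +ZII, +IZI; other independent generating sets are equally valid.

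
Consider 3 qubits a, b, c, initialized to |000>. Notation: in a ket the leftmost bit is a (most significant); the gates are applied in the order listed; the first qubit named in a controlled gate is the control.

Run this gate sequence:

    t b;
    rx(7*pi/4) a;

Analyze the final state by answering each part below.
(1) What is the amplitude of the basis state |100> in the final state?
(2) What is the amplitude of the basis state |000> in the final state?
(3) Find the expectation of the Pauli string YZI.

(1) The amplitude on |100> is -I*sqrt(2 - sqrt(2))/2.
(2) The final state's coefficient on |000> equals -sqrt(sqrt(2) + 2)/2.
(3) The observable YZI averages to sqrt(2)/2.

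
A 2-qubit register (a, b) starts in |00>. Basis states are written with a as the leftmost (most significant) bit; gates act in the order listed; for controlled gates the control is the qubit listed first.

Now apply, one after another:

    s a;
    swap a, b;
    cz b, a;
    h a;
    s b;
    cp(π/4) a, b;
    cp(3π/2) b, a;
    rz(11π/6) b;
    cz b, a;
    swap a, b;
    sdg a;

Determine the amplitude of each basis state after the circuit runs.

After the circuit, the state carries amplitude -sqrt(2)*exp(I*pi/12)/2 on |00>, -sqrt(2)*exp(I*pi/12)/2 on |01>, 0 on |10>, 0 on |11>.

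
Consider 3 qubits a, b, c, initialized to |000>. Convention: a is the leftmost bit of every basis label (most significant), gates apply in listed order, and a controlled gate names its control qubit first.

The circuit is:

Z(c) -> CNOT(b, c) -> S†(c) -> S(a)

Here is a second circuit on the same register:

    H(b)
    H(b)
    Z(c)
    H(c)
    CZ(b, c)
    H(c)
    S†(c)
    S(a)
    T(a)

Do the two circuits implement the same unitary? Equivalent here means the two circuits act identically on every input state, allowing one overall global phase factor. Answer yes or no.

No: there is an input state on which the two circuits produce genuinely different outputs (not merely differing by a phase).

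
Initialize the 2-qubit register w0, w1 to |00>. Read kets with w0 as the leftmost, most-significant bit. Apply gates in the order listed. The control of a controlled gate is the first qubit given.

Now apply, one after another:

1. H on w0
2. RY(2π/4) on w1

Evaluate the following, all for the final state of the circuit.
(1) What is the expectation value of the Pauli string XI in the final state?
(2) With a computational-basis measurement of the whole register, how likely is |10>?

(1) The expectation value of XI is 1.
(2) The probability of measuring |10> is 1/4.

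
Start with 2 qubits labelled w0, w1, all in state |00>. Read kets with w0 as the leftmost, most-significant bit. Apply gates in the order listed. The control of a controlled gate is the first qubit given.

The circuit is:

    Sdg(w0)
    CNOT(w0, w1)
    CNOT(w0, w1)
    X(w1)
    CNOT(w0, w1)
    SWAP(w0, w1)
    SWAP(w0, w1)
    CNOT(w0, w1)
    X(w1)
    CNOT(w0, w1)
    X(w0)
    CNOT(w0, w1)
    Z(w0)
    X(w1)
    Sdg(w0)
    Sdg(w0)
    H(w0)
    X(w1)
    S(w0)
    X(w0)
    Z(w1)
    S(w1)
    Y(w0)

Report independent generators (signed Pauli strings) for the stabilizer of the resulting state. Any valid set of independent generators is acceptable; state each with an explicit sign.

The final state is stabilized by the group generated by +YI, -IZ; other independent generating sets are equally valid. Key observation: steps 3-10 multiply out to the identity, so the circuit reduces to the remaining gates.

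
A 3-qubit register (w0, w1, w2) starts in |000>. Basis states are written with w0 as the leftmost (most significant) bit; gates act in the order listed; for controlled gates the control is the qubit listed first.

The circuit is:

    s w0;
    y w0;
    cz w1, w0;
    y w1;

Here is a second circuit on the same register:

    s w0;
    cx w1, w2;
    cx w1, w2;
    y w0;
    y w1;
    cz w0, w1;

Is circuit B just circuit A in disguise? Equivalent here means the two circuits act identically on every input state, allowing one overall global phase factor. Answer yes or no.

No — the two circuits implement different unitaries, even allowing a global phase.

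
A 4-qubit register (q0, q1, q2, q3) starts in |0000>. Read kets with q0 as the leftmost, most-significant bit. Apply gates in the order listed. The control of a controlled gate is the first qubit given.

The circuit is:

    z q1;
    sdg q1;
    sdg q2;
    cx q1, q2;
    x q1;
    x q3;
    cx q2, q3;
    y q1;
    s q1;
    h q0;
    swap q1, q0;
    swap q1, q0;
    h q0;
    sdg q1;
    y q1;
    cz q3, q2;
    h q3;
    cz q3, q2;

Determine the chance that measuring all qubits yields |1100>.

The probability of measuring |1100> is 0. Key observation: the block from step 8 through step 15 cancels to the identity and can be dropped.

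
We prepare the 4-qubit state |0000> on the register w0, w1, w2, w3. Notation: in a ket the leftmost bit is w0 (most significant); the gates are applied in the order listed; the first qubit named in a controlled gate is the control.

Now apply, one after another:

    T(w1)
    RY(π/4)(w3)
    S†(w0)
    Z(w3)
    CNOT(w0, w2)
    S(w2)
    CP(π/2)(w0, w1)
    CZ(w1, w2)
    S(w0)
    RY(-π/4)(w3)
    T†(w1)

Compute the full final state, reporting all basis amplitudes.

After the circuit, the state carries amplitude sqrt(2)/2 on |0000>, -sqrt(2)/2 on |0001>, and 0 on every other basis state.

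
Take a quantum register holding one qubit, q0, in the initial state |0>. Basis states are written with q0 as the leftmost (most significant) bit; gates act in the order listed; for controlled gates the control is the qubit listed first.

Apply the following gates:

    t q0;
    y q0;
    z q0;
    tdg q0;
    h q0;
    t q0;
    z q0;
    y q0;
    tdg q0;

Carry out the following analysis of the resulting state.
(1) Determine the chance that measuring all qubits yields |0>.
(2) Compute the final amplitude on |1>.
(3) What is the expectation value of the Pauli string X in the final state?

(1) Outcome |0> occurs with probability 1/2.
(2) The amplitude on |1> is -sqrt(2)*I/2.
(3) In the final state, X has expectation 0.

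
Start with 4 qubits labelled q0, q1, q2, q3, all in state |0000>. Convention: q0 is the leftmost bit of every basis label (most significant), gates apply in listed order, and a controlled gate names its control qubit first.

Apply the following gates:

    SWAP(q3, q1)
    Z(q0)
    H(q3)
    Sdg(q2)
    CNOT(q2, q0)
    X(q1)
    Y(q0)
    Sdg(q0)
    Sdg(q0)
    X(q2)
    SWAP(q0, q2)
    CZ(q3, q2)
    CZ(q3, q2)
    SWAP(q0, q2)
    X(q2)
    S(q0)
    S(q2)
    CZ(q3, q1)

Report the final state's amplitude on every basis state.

The final amplitudes are sqrt(2)/2 on |1100>, -sqrt(2)/2 on |1101>, and 0 on every other basis state. Key observation: steps 9-16 multiply out to the identity, so the circuit reduces to the remaining gates.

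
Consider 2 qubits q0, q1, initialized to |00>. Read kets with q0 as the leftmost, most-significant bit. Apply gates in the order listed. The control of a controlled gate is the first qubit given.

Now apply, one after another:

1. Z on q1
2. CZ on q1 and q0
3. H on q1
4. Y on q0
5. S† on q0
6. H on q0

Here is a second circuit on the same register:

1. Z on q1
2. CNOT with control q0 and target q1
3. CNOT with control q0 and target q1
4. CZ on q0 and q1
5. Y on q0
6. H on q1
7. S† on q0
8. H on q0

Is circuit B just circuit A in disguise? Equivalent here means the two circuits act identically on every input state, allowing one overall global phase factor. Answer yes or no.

Yes, they are equivalent — the unitaries differ by at most a global phase.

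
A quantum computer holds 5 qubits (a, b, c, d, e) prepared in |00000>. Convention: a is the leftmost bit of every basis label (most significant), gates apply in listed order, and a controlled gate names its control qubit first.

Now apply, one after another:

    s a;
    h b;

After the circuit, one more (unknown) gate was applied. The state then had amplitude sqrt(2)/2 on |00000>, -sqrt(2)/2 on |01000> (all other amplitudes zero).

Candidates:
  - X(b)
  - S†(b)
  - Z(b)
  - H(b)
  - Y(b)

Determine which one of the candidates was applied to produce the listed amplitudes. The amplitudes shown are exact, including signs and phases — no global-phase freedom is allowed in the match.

The applied gate was Z(b).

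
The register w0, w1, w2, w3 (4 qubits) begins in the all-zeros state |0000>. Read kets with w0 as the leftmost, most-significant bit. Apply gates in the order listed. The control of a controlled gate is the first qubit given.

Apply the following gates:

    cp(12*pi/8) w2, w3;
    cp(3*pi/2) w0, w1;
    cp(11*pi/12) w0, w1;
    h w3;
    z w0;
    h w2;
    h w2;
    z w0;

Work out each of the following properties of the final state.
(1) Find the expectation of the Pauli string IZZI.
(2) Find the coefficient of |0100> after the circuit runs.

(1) The expectation value of IZZI is 1. Key observation: the block from step 5 through step 8 cancels to the identity and can be dropped.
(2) |0100> carries amplitude 0 in the final state.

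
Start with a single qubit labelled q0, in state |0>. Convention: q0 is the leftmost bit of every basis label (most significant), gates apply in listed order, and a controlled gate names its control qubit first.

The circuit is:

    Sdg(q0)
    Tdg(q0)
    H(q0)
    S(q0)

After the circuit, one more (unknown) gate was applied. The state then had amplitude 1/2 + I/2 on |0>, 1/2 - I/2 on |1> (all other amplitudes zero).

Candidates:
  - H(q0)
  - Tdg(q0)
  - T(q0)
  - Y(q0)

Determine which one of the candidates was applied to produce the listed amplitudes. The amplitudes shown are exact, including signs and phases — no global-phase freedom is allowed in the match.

The unique candidate consistent with the amplitudes is H(q0).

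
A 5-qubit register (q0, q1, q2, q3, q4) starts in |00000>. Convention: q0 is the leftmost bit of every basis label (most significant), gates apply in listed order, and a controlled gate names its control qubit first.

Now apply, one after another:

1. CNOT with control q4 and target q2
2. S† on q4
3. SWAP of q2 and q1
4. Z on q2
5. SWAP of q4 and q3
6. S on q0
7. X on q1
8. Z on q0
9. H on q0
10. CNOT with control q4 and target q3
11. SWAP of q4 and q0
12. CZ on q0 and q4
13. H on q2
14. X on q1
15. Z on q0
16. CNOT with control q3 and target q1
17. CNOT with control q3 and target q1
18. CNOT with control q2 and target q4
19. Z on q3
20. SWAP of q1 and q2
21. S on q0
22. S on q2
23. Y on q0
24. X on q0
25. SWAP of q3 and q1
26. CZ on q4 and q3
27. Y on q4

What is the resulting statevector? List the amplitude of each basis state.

The resulting statevector has amplitude 1/2 on |00000>, -1/2 on |00001>, -1/2 on |00010>, -1/2 on |00011>, and 0 on every other basis state. Key observation: steps 16-17 multiply out to the identity, so the circuit reduces to the remaining gates.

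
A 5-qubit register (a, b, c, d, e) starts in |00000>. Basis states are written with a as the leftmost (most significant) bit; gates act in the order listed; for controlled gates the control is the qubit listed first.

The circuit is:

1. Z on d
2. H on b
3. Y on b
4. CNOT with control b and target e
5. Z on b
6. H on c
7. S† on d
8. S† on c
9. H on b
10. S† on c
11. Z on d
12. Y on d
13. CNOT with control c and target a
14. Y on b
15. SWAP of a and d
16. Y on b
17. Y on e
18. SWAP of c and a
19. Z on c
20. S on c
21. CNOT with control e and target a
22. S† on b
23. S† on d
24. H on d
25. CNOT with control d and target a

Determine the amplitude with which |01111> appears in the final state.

The amplitude on |01111> is -I/4.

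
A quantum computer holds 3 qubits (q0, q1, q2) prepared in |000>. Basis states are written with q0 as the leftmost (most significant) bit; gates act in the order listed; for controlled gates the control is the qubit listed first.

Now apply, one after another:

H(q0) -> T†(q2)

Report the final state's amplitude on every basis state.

After the circuit, the state carries amplitude sqrt(2)/2 on |000>, sqrt(2)/2 on |100>, and 0 on every other basis state.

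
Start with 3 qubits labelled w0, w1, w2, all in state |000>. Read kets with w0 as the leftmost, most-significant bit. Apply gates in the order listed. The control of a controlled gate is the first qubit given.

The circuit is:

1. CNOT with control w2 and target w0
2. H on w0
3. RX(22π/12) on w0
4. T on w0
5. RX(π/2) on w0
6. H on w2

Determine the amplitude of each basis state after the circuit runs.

The resulting statevector has amplitude -1/8 - sqrt(3)*(1 + I)/8 - sqrt(3)*exp(I*pi/4)/8 + I/8 + sqrt(3)*exp(3*I*pi/4)/8 + sqrt(2)*I/8 on |000>, -1/8 - sqrt(3)*(1 + I)/8 - sqrt(3)*exp(I*pi/4)/8 + I/8 + sqrt(3)*exp(3*I*pi/4)/8 + sqrt(2)*I/8 on |001>, 0 on |010>, 0 on |011>, 1/8 - sqrt(3)*exp(I*pi/4)/8 - sqrt(3)*exp(3*I*pi/4)/8 - exp(I*pi/4)/8 + exp(3*I*pi/4)/8 + I/8 + sqrt(3)*(-1 + I)/8 on |100>, 1/8 - sqrt(3)*exp(I*pi/4)/8 - sqrt(3)*exp(3*I*pi/4)/8 - exp(I*pi/4)/8 + exp(3*I*pi/4)/8 + I/8 + sqrt(3)*(-1 + I)/8 on |101>, 0 on |110>, 0 on |111>.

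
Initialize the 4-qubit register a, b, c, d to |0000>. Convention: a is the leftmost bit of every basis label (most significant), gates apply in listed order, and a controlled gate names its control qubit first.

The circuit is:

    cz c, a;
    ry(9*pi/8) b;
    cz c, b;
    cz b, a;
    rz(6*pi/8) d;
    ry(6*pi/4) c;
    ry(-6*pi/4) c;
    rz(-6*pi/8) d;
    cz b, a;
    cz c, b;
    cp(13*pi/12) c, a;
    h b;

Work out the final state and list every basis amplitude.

The resulting statevector has amplitude sin(3*pi/16) on |0000>, -sin(5*pi/16) on |0100>, and 0 on every other basis state. Key observation: gates 3-10 undo each other exactly, leaving only the rest of the circuit to track.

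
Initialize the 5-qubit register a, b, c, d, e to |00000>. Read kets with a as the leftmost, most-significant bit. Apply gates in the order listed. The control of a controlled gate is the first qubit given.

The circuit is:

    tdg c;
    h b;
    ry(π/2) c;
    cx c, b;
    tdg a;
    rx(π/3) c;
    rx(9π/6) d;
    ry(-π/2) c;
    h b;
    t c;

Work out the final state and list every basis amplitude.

The resulting statevector has amplitude -sqrt(6)/4 + sqrt(2)*I/4 on |00000>, -sqrt(2)/4 - sqrt(6)*I/4 on |00010>, and 0 on every other basis state.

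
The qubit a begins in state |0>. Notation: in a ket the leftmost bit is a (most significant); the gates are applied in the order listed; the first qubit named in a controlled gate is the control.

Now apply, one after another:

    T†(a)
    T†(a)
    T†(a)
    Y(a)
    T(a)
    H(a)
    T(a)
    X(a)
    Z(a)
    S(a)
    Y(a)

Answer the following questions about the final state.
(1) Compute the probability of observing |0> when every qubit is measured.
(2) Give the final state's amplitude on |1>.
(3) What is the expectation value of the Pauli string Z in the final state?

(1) A full measurement returns |0> with probability 1/2.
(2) The amplitude on |1> is sqrt(2)*I/2.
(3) The observable Z averages to 0.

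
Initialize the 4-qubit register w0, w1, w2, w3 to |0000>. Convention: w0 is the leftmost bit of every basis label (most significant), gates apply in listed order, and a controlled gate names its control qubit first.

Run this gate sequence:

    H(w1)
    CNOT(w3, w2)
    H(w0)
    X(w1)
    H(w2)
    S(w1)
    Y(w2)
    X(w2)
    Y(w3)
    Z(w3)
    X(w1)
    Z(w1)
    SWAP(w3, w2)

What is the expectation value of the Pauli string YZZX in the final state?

The observable YZZX averages to 0.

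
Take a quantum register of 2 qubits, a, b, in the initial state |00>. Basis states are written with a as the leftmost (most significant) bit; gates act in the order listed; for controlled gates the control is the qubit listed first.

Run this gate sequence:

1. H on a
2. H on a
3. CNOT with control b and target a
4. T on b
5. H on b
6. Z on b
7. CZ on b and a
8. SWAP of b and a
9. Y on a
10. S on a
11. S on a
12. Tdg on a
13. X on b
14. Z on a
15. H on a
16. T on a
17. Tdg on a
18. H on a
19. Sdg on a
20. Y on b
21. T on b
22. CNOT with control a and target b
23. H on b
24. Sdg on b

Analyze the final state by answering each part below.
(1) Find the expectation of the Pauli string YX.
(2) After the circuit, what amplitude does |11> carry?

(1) In the final state, YX has expectation -sqrt(2)/2. Key observation: gates 15-18 undo each other exactly, leaving only the rest of the circuit to track.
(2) The final state's coefficient on |11> equals -exp(3*I*pi/4)/2.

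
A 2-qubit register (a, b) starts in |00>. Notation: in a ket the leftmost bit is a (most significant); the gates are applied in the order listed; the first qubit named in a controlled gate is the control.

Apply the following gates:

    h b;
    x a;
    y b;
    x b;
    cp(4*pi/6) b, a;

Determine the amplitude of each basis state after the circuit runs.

After the circuit, the state carries amplitude 0 on |00>, 0 on |01>, sqrt(2)*I/2 on |10>, sqrt(2)*exp(I*pi/6)/2 on |11>.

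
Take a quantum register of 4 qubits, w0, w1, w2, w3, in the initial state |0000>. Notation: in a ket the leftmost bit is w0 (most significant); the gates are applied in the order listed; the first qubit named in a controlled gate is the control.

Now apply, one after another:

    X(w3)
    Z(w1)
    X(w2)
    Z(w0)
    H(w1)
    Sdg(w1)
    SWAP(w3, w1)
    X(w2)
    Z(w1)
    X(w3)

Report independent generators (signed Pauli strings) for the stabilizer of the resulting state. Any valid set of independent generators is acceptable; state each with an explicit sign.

One valid set of independent stabilizer generators is +IIIY, +ZIII, -IZII, +IIZI (any independent generating set of the same group is equally correct).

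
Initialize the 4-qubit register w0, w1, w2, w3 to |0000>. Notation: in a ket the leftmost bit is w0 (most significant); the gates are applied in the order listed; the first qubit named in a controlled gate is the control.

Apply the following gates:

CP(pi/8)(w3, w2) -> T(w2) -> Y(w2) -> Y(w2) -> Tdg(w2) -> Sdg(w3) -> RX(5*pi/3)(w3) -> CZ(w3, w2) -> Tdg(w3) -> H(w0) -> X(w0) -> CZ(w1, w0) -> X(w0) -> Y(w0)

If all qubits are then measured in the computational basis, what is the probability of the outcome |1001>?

A full measurement returns |1001> with probability 1/8. Key observation: steps 2-5 multiply out to the identity, so the circuit reduces to the remaining gates.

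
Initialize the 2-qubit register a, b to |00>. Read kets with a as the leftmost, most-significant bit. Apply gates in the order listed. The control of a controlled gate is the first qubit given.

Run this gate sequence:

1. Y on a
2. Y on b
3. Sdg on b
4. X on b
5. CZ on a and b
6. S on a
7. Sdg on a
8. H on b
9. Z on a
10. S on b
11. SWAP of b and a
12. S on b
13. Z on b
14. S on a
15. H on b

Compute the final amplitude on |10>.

The final state's coefficient on |10> equals 1/2. Key observation: gates 6-7 undo each other exactly, leaving only the rest of the circuit to track.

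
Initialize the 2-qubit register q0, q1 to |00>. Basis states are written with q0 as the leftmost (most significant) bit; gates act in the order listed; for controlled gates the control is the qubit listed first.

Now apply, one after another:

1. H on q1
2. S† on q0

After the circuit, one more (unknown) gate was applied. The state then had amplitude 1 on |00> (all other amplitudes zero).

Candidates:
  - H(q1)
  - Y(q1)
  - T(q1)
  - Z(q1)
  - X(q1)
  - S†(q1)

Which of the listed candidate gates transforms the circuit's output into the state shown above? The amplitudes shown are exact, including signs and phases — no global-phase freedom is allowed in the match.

It was H(q1) that produced the state shown.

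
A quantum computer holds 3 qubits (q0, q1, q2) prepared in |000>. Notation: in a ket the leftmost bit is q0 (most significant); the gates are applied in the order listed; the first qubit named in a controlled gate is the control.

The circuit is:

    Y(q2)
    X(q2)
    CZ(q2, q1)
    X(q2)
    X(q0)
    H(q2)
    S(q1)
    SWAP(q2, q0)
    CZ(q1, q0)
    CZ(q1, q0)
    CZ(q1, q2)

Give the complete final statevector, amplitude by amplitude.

The resulting statevector has amplitude sqrt(2)*I/2 on |001>, -sqrt(2)*I/2 on |101>, and 0 on every other basis state.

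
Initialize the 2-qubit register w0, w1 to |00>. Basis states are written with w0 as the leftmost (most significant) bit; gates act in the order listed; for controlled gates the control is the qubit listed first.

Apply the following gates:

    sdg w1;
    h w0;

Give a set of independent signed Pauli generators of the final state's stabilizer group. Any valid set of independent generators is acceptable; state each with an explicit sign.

The final state is stabilized by the group generated by +XI, +IZ; other independent generating sets are equally valid.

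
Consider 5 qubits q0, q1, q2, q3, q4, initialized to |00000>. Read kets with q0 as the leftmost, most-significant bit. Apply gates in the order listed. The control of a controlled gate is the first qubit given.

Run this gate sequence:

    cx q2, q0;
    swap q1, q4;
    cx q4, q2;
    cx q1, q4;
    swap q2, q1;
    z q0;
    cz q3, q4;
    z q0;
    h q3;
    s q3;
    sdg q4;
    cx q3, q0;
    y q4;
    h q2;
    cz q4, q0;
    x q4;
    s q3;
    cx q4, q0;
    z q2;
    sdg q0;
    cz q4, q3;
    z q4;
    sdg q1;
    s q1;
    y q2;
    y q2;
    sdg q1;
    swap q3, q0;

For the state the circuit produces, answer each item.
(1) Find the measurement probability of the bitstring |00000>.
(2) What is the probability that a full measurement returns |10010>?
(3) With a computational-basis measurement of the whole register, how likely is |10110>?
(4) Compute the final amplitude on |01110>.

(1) A full measurement returns |00000> with probability 1/4. Key observation: gates 24-27 undo each other exactly, leaving only the rest of the circuit to track.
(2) The probability of measuring |10010> is 1/4.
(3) A full measurement returns |10110> with probability 1/4.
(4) |01110> carries amplitude 0 in the final state.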